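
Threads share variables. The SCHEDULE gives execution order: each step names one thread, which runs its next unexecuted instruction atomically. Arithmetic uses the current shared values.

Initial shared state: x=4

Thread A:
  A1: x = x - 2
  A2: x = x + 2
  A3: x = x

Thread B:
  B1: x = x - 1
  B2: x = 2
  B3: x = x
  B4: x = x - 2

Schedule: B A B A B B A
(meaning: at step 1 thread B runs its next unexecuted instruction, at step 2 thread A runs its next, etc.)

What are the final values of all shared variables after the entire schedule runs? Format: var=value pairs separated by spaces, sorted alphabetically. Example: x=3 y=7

Step 1: thread B executes B1 (x = x - 1). Shared: x=3. PCs: A@0 B@1
Step 2: thread A executes A1 (x = x - 2). Shared: x=1. PCs: A@1 B@1
Step 3: thread B executes B2 (x = 2). Shared: x=2. PCs: A@1 B@2
Step 4: thread A executes A2 (x = x + 2). Shared: x=4. PCs: A@2 B@2
Step 5: thread B executes B3 (x = x). Shared: x=4. PCs: A@2 B@3
Step 6: thread B executes B4 (x = x - 2). Shared: x=2. PCs: A@2 B@4
Step 7: thread A executes A3 (x = x). Shared: x=2. PCs: A@3 B@4

Answer: x=2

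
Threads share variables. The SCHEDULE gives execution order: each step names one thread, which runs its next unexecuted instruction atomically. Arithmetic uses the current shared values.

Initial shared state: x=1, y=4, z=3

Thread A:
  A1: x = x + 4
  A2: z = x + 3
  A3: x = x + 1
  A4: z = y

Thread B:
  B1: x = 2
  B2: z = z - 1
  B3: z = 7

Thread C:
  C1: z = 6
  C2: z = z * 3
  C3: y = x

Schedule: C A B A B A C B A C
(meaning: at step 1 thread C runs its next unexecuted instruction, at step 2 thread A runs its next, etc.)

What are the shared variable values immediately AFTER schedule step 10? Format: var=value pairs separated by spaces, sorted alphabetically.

Step 1: thread C executes C1 (z = 6). Shared: x=1 y=4 z=6. PCs: A@0 B@0 C@1
Step 2: thread A executes A1 (x = x + 4). Shared: x=5 y=4 z=6. PCs: A@1 B@0 C@1
Step 3: thread B executes B1 (x = 2). Shared: x=2 y=4 z=6. PCs: A@1 B@1 C@1
Step 4: thread A executes A2 (z = x + 3). Shared: x=2 y=4 z=5. PCs: A@2 B@1 C@1
Step 5: thread B executes B2 (z = z - 1). Shared: x=2 y=4 z=4. PCs: A@2 B@2 C@1
Step 6: thread A executes A3 (x = x + 1). Shared: x=3 y=4 z=4. PCs: A@3 B@2 C@1
Step 7: thread C executes C2 (z = z * 3). Shared: x=3 y=4 z=12. PCs: A@3 B@2 C@2
Step 8: thread B executes B3 (z = 7). Shared: x=3 y=4 z=7. PCs: A@3 B@3 C@2
Step 9: thread A executes A4 (z = y). Shared: x=3 y=4 z=4. PCs: A@4 B@3 C@2
Step 10: thread C executes C3 (y = x). Shared: x=3 y=3 z=4. PCs: A@4 B@3 C@3

Answer: x=3 y=3 z=4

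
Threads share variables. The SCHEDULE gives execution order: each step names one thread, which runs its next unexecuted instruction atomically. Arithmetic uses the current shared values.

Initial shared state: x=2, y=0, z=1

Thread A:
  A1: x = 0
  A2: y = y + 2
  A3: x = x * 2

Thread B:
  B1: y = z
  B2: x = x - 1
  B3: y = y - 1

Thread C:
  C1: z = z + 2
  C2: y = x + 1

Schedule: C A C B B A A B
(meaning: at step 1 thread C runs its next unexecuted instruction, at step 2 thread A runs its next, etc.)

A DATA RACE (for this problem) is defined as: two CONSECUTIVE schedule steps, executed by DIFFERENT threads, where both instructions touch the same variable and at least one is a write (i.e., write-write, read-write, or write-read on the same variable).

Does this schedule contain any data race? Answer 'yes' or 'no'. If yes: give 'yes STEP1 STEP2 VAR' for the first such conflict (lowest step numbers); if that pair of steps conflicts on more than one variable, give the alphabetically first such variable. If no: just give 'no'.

Steps 1,2: C(r=z,w=z) vs A(r=-,w=x). No conflict.
Steps 2,3: A(x = 0) vs C(y = x + 1). RACE on x (W-R).
Steps 3,4: C(y = x + 1) vs B(y = z). RACE on y (W-W).
Steps 4,5: same thread (B). No race.
Steps 5,6: B(r=x,w=x) vs A(r=y,w=y). No conflict.
Steps 6,7: same thread (A). No race.
Steps 7,8: A(r=x,w=x) vs B(r=y,w=y). No conflict.
First conflict at steps 2,3.

Answer: yes 2 3 x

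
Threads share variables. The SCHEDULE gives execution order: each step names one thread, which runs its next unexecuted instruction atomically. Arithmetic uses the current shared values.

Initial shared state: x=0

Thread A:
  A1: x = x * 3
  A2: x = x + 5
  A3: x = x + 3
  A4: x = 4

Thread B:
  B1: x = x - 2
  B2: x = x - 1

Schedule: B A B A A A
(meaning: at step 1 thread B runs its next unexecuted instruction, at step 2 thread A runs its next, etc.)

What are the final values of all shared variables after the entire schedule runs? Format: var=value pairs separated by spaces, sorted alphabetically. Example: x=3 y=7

Answer: x=4

Derivation:
Step 1: thread B executes B1 (x = x - 2). Shared: x=-2. PCs: A@0 B@1
Step 2: thread A executes A1 (x = x * 3). Shared: x=-6. PCs: A@1 B@1
Step 3: thread B executes B2 (x = x - 1). Shared: x=-7. PCs: A@1 B@2
Step 4: thread A executes A2 (x = x + 5). Shared: x=-2. PCs: A@2 B@2
Step 5: thread A executes A3 (x = x + 3). Shared: x=1. PCs: A@3 B@2
Step 6: thread A executes A4 (x = 4). Shared: x=4. PCs: A@4 B@2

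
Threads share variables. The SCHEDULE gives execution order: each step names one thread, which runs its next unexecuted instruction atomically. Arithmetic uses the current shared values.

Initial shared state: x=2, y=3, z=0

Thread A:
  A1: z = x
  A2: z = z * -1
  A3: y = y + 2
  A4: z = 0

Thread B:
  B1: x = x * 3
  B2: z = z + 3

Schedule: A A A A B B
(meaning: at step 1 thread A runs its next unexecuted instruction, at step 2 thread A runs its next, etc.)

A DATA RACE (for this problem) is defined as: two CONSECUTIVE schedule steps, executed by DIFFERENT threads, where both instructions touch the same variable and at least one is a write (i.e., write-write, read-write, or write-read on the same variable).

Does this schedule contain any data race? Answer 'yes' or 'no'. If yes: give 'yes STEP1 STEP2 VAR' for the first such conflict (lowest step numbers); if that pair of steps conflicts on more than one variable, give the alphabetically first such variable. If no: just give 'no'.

Answer: no

Derivation:
Steps 1,2: same thread (A). No race.
Steps 2,3: same thread (A). No race.
Steps 3,4: same thread (A). No race.
Steps 4,5: A(r=-,w=z) vs B(r=x,w=x). No conflict.
Steps 5,6: same thread (B). No race.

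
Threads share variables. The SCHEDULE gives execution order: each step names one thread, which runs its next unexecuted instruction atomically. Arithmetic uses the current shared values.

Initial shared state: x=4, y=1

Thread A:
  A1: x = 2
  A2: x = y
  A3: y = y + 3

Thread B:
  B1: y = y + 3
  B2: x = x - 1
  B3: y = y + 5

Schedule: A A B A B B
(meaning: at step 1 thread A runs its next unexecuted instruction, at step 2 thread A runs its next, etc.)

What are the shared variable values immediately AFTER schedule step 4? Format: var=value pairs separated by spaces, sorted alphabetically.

Step 1: thread A executes A1 (x = 2). Shared: x=2 y=1. PCs: A@1 B@0
Step 2: thread A executes A2 (x = y). Shared: x=1 y=1. PCs: A@2 B@0
Step 3: thread B executes B1 (y = y + 3). Shared: x=1 y=4. PCs: A@2 B@1
Step 4: thread A executes A3 (y = y + 3). Shared: x=1 y=7. PCs: A@3 B@1

Answer: x=1 y=7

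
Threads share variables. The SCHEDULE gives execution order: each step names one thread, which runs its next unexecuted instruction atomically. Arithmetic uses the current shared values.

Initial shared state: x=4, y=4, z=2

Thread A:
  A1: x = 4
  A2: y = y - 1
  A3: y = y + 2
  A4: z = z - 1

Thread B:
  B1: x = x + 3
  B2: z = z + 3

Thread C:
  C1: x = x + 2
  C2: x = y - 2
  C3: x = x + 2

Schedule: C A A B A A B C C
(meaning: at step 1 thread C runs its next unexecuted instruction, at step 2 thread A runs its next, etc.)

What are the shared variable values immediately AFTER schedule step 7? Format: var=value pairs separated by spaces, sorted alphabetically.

Answer: x=7 y=5 z=4

Derivation:
Step 1: thread C executes C1 (x = x + 2). Shared: x=6 y=4 z=2. PCs: A@0 B@0 C@1
Step 2: thread A executes A1 (x = 4). Shared: x=4 y=4 z=2. PCs: A@1 B@0 C@1
Step 3: thread A executes A2 (y = y - 1). Shared: x=4 y=3 z=2. PCs: A@2 B@0 C@1
Step 4: thread B executes B1 (x = x + 3). Shared: x=7 y=3 z=2. PCs: A@2 B@1 C@1
Step 5: thread A executes A3 (y = y + 2). Shared: x=7 y=5 z=2. PCs: A@3 B@1 C@1
Step 6: thread A executes A4 (z = z - 1). Shared: x=7 y=5 z=1. PCs: A@4 B@1 C@1
Step 7: thread B executes B2 (z = z + 3). Shared: x=7 y=5 z=4. PCs: A@4 B@2 C@1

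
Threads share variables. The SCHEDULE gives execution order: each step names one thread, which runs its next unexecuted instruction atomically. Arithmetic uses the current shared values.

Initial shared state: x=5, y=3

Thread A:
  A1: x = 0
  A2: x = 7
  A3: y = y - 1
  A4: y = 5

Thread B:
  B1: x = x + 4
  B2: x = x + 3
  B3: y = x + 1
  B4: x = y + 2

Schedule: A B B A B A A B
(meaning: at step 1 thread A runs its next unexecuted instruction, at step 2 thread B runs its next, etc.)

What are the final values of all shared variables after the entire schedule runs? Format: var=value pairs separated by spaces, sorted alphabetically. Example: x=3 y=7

Step 1: thread A executes A1 (x = 0). Shared: x=0 y=3. PCs: A@1 B@0
Step 2: thread B executes B1 (x = x + 4). Shared: x=4 y=3. PCs: A@1 B@1
Step 3: thread B executes B2 (x = x + 3). Shared: x=7 y=3. PCs: A@1 B@2
Step 4: thread A executes A2 (x = 7). Shared: x=7 y=3. PCs: A@2 B@2
Step 5: thread B executes B3 (y = x + 1). Shared: x=7 y=8. PCs: A@2 B@3
Step 6: thread A executes A3 (y = y - 1). Shared: x=7 y=7. PCs: A@3 B@3
Step 7: thread A executes A4 (y = 5). Shared: x=7 y=5. PCs: A@4 B@3
Step 8: thread B executes B4 (x = y + 2). Shared: x=7 y=5. PCs: A@4 B@4

Answer: x=7 y=5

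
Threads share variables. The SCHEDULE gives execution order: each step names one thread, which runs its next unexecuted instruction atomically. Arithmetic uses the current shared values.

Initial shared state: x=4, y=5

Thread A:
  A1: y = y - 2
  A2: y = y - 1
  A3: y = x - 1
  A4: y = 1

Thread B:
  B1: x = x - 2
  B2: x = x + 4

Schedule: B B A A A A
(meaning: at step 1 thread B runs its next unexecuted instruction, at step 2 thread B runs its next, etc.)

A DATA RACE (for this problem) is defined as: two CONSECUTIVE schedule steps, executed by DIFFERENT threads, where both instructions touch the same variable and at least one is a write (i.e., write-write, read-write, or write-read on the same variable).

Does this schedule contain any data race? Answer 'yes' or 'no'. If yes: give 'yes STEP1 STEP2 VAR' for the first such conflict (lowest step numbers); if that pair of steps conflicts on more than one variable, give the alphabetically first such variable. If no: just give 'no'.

Steps 1,2: same thread (B). No race.
Steps 2,3: B(r=x,w=x) vs A(r=y,w=y). No conflict.
Steps 3,4: same thread (A). No race.
Steps 4,5: same thread (A). No race.
Steps 5,6: same thread (A). No race.

Answer: no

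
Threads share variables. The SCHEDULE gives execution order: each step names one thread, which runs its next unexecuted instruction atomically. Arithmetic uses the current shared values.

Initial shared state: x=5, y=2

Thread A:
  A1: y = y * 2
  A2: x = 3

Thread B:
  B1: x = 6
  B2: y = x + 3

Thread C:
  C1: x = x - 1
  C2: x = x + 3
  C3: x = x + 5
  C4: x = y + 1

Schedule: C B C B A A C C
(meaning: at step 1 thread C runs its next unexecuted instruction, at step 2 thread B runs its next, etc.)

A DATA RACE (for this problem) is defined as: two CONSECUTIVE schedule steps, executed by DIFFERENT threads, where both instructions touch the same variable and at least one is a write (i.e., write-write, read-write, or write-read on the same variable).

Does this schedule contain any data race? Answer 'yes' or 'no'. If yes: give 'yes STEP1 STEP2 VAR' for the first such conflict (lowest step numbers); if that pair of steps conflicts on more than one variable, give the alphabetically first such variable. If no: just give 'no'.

Answer: yes 1 2 x

Derivation:
Steps 1,2: C(x = x - 1) vs B(x = 6). RACE on x (W-W).
Steps 2,3: B(x = 6) vs C(x = x + 3). RACE on x (W-W).
Steps 3,4: C(x = x + 3) vs B(y = x + 3). RACE on x (W-R).
Steps 4,5: B(y = x + 3) vs A(y = y * 2). RACE on y (W-W).
Steps 5,6: same thread (A). No race.
Steps 6,7: A(x = 3) vs C(x = x + 5). RACE on x (W-W).
Steps 7,8: same thread (C). No race.
First conflict at steps 1,2.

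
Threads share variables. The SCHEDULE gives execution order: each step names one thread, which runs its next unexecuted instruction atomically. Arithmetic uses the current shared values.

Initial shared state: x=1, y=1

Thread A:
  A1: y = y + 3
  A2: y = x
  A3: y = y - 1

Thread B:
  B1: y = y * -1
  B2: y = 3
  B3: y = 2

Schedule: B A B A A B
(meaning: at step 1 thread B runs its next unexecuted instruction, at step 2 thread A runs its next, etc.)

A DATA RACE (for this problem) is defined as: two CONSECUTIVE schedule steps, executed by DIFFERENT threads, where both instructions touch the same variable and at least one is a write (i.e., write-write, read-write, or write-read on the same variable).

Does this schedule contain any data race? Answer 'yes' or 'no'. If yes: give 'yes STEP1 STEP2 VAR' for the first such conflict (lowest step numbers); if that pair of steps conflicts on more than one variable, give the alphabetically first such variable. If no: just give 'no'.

Steps 1,2: B(y = y * -1) vs A(y = y + 3). RACE on y (W-W).
Steps 2,3: A(y = y + 3) vs B(y = 3). RACE on y (W-W).
Steps 3,4: B(y = 3) vs A(y = x). RACE on y (W-W).
Steps 4,5: same thread (A). No race.
Steps 5,6: A(y = y - 1) vs B(y = 2). RACE on y (W-W).
First conflict at steps 1,2.

Answer: yes 1 2 y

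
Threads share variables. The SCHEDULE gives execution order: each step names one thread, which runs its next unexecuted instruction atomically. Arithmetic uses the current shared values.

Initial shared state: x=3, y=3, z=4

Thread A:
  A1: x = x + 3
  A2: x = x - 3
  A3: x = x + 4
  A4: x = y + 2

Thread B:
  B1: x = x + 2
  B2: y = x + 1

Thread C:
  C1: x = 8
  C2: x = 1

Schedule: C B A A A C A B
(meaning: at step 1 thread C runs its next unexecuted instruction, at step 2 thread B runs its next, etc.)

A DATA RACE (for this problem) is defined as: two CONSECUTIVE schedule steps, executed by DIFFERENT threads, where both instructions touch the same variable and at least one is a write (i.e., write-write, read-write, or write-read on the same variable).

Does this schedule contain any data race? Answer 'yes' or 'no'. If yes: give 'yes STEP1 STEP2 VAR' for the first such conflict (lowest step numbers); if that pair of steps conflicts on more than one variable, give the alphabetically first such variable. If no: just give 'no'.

Answer: yes 1 2 x

Derivation:
Steps 1,2: C(x = 8) vs B(x = x + 2). RACE on x (W-W).
Steps 2,3: B(x = x + 2) vs A(x = x + 3). RACE on x (W-W).
Steps 3,4: same thread (A). No race.
Steps 4,5: same thread (A). No race.
Steps 5,6: A(x = x + 4) vs C(x = 1). RACE on x (W-W).
Steps 6,7: C(x = 1) vs A(x = y + 2). RACE on x (W-W).
Steps 7,8: A(x = y + 2) vs B(y = x + 1). RACE on x (W-R), y (R-W). Multiple vars; alphabetically first is x.
First conflict at steps 1,2.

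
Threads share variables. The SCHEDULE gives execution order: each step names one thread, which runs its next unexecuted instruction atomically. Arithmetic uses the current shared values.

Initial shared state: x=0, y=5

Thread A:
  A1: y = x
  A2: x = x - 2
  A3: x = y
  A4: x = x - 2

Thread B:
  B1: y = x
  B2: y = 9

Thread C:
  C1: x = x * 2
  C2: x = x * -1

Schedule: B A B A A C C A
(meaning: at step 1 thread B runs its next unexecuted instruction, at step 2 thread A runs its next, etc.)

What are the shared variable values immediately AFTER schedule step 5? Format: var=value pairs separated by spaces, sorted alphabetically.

Answer: x=9 y=9

Derivation:
Step 1: thread B executes B1 (y = x). Shared: x=0 y=0. PCs: A@0 B@1 C@0
Step 2: thread A executes A1 (y = x). Shared: x=0 y=0. PCs: A@1 B@1 C@0
Step 3: thread B executes B2 (y = 9). Shared: x=0 y=9. PCs: A@1 B@2 C@0
Step 4: thread A executes A2 (x = x - 2). Shared: x=-2 y=9. PCs: A@2 B@2 C@0
Step 5: thread A executes A3 (x = y). Shared: x=9 y=9. PCs: A@3 B@2 C@0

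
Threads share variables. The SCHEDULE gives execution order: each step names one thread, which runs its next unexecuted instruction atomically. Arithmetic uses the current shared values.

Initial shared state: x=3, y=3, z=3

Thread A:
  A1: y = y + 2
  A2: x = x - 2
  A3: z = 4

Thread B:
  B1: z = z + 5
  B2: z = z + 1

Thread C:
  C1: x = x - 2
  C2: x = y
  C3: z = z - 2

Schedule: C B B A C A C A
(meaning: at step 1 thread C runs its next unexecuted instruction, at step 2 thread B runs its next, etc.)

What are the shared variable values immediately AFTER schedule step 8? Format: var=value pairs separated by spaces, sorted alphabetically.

Answer: x=3 y=5 z=4

Derivation:
Step 1: thread C executes C1 (x = x - 2). Shared: x=1 y=3 z=3. PCs: A@0 B@0 C@1
Step 2: thread B executes B1 (z = z + 5). Shared: x=1 y=3 z=8. PCs: A@0 B@1 C@1
Step 3: thread B executes B2 (z = z + 1). Shared: x=1 y=3 z=9. PCs: A@0 B@2 C@1
Step 4: thread A executes A1 (y = y + 2). Shared: x=1 y=5 z=9. PCs: A@1 B@2 C@1
Step 5: thread C executes C2 (x = y). Shared: x=5 y=5 z=9. PCs: A@1 B@2 C@2
Step 6: thread A executes A2 (x = x - 2). Shared: x=3 y=5 z=9. PCs: A@2 B@2 C@2
Step 7: thread C executes C3 (z = z - 2). Shared: x=3 y=5 z=7. PCs: A@2 B@2 C@3
Step 8: thread A executes A3 (z = 4). Shared: x=3 y=5 z=4. PCs: A@3 B@2 C@3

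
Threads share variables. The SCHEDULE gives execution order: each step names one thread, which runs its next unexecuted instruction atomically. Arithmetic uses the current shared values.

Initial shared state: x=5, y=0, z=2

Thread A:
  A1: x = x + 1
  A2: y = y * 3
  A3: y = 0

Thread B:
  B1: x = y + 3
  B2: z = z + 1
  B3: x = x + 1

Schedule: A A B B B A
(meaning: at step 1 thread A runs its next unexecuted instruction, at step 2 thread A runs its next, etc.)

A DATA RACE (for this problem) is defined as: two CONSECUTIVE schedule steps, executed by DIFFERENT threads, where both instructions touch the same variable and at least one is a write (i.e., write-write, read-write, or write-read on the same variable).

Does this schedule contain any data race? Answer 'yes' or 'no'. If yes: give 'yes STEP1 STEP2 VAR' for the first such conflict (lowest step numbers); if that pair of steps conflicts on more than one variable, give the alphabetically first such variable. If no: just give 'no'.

Steps 1,2: same thread (A). No race.
Steps 2,3: A(y = y * 3) vs B(x = y + 3). RACE on y (W-R).
Steps 3,4: same thread (B). No race.
Steps 4,5: same thread (B). No race.
Steps 5,6: B(r=x,w=x) vs A(r=-,w=y). No conflict.
First conflict at steps 2,3.

Answer: yes 2 3 y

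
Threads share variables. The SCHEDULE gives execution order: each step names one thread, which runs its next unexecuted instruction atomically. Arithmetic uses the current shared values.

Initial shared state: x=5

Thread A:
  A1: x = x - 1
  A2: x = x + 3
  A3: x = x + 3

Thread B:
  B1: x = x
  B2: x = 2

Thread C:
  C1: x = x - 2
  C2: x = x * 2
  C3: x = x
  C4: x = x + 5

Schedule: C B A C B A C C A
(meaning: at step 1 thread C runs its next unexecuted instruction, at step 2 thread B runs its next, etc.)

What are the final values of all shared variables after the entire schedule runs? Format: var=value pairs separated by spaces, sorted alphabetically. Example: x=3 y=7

Step 1: thread C executes C1 (x = x - 2). Shared: x=3. PCs: A@0 B@0 C@1
Step 2: thread B executes B1 (x = x). Shared: x=3. PCs: A@0 B@1 C@1
Step 3: thread A executes A1 (x = x - 1). Shared: x=2. PCs: A@1 B@1 C@1
Step 4: thread C executes C2 (x = x * 2). Shared: x=4. PCs: A@1 B@1 C@2
Step 5: thread B executes B2 (x = 2). Shared: x=2. PCs: A@1 B@2 C@2
Step 6: thread A executes A2 (x = x + 3). Shared: x=5. PCs: A@2 B@2 C@2
Step 7: thread C executes C3 (x = x). Shared: x=5. PCs: A@2 B@2 C@3
Step 8: thread C executes C4 (x = x + 5). Shared: x=10. PCs: A@2 B@2 C@4
Step 9: thread A executes A3 (x = x + 3). Shared: x=13. PCs: A@3 B@2 C@4

Answer: x=13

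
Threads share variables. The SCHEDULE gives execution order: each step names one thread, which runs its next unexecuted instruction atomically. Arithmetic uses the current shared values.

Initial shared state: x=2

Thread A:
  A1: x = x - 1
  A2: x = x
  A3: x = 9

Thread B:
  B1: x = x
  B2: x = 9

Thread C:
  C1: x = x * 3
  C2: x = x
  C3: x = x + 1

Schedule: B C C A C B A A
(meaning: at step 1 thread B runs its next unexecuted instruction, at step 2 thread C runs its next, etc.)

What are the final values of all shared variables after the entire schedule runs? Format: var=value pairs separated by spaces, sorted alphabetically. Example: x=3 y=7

Step 1: thread B executes B1 (x = x). Shared: x=2. PCs: A@0 B@1 C@0
Step 2: thread C executes C1 (x = x * 3). Shared: x=6. PCs: A@0 B@1 C@1
Step 3: thread C executes C2 (x = x). Shared: x=6. PCs: A@0 B@1 C@2
Step 4: thread A executes A1 (x = x - 1). Shared: x=5. PCs: A@1 B@1 C@2
Step 5: thread C executes C3 (x = x + 1). Shared: x=6. PCs: A@1 B@1 C@3
Step 6: thread B executes B2 (x = 9). Shared: x=9. PCs: A@1 B@2 C@3
Step 7: thread A executes A2 (x = x). Shared: x=9. PCs: A@2 B@2 C@3
Step 8: thread A executes A3 (x = 9). Shared: x=9. PCs: A@3 B@2 C@3

Answer: x=9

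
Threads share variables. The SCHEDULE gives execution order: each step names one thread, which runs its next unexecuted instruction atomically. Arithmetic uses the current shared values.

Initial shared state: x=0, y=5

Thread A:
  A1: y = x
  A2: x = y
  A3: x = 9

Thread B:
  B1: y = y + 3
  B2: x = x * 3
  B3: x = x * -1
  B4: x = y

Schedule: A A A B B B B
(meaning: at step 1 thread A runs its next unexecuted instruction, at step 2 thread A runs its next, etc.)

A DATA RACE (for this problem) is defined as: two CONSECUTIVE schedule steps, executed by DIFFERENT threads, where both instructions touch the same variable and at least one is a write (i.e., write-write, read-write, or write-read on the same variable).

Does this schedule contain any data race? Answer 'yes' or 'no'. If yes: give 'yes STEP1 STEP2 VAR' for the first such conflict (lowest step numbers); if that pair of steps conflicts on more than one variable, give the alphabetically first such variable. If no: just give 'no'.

Answer: no

Derivation:
Steps 1,2: same thread (A). No race.
Steps 2,3: same thread (A). No race.
Steps 3,4: A(r=-,w=x) vs B(r=y,w=y). No conflict.
Steps 4,5: same thread (B). No race.
Steps 5,6: same thread (B). No race.
Steps 6,7: same thread (B). No race.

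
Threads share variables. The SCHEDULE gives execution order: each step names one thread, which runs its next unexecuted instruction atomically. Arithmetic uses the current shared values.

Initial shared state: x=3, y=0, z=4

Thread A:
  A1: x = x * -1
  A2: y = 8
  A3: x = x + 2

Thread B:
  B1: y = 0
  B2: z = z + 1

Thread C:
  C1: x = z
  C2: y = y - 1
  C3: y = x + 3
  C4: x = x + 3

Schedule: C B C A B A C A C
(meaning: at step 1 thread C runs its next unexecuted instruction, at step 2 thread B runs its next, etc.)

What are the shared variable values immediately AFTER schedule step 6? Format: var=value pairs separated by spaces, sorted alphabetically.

Step 1: thread C executes C1 (x = z). Shared: x=4 y=0 z=4. PCs: A@0 B@0 C@1
Step 2: thread B executes B1 (y = 0). Shared: x=4 y=0 z=4. PCs: A@0 B@1 C@1
Step 3: thread C executes C2 (y = y - 1). Shared: x=4 y=-1 z=4. PCs: A@0 B@1 C@2
Step 4: thread A executes A1 (x = x * -1). Shared: x=-4 y=-1 z=4. PCs: A@1 B@1 C@2
Step 5: thread B executes B2 (z = z + 1). Shared: x=-4 y=-1 z=5. PCs: A@1 B@2 C@2
Step 6: thread A executes A2 (y = 8). Shared: x=-4 y=8 z=5. PCs: A@2 B@2 C@2

Answer: x=-4 y=8 z=5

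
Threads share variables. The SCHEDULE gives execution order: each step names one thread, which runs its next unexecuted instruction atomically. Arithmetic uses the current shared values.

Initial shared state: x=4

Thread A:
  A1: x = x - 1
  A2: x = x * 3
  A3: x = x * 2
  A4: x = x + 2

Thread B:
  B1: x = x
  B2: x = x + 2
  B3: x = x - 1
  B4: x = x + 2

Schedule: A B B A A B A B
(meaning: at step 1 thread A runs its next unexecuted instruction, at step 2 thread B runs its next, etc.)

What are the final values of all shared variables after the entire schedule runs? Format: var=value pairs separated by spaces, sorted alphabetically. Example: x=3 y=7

Step 1: thread A executes A1 (x = x - 1). Shared: x=3. PCs: A@1 B@0
Step 2: thread B executes B1 (x = x). Shared: x=3. PCs: A@1 B@1
Step 3: thread B executes B2 (x = x + 2). Shared: x=5. PCs: A@1 B@2
Step 4: thread A executes A2 (x = x * 3). Shared: x=15. PCs: A@2 B@2
Step 5: thread A executes A3 (x = x * 2). Shared: x=30. PCs: A@3 B@2
Step 6: thread B executes B3 (x = x - 1). Shared: x=29. PCs: A@3 B@3
Step 7: thread A executes A4 (x = x + 2). Shared: x=31. PCs: A@4 B@3
Step 8: thread B executes B4 (x = x + 2). Shared: x=33. PCs: A@4 B@4

Answer: x=33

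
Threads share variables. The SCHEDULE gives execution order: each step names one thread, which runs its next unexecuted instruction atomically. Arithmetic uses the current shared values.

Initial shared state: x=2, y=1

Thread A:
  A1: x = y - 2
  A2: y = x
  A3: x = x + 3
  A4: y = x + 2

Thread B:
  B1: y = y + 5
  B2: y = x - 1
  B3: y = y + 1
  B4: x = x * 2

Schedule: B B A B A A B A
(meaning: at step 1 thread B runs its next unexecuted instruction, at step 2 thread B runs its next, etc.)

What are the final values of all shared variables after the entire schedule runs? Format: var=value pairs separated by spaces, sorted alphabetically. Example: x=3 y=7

Step 1: thread B executes B1 (y = y + 5). Shared: x=2 y=6. PCs: A@0 B@1
Step 2: thread B executes B2 (y = x - 1). Shared: x=2 y=1. PCs: A@0 B@2
Step 3: thread A executes A1 (x = y - 2). Shared: x=-1 y=1. PCs: A@1 B@2
Step 4: thread B executes B3 (y = y + 1). Shared: x=-1 y=2. PCs: A@1 B@3
Step 5: thread A executes A2 (y = x). Shared: x=-1 y=-1. PCs: A@2 B@3
Step 6: thread A executes A3 (x = x + 3). Shared: x=2 y=-1. PCs: A@3 B@3
Step 7: thread B executes B4 (x = x * 2). Shared: x=4 y=-1. PCs: A@3 B@4
Step 8: thread A executes A4 (y = x + 2). Shared: x=4 y=6. PCs: A@4 B@4

Answer: x=4 y=6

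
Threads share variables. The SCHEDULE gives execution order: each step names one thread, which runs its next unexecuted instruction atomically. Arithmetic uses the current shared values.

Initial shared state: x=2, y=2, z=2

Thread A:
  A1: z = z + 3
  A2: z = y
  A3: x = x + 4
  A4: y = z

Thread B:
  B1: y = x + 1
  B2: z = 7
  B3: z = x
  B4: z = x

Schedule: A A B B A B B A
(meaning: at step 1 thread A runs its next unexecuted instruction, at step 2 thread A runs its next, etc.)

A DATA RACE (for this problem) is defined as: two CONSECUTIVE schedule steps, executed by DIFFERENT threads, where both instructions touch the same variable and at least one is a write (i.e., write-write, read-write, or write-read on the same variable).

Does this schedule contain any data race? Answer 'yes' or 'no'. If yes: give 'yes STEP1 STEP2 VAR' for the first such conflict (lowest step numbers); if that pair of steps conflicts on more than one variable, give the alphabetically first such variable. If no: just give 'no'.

Answer: yes 2 3 y

Derivation:
Steps 1,2: same thread (A). No race.
Steps 2,3: A(z = y) vs B(y = x + 1). RACE on y (R-W).
Steps 3,4: same thread (B). No race.
Steps 4,5: B(r=-,w=z) vs A(r=x,w=x). No conflict.
Steps 5,6: A(x = x + 4) vs B(z = x). RACE on x (W-R).
Steps 6,7: same thread (B). No race.
Steps 7,8: B(z = x) vs A(y = z). RACE on z (W-R).
First conflict at steps 2,3.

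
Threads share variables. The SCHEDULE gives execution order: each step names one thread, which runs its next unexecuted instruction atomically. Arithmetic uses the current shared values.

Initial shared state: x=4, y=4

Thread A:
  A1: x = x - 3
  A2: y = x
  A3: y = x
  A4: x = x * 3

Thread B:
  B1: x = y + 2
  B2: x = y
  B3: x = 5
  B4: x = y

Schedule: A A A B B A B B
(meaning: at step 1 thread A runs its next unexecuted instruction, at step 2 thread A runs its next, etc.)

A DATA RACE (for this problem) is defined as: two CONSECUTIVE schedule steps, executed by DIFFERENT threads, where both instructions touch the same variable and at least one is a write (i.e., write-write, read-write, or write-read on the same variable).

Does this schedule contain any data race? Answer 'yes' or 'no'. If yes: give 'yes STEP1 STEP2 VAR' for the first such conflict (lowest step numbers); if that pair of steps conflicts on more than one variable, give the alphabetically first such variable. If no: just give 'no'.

Steps 1,2: same thread (A). No race.
Steps 2,3: same thread (A). No race.
Steps 3,4: A(y = x) vs B(x = y + 2). RACE on x (R-W), y (W-R). Multiple vars; alphabetically first is x.
Steps 4,5: same thread (B). No race.
Steps 5,6: B(x = y) vs A(x = x * 3). RACE on x (W-W).
Steps 6,7: A(x = x * 3) vs B(x = 5). RACE on x (W-W).
Steps 7,8: same thread (B). No race.
First conflict at steps 3,4.

Answer: yes 3 4 x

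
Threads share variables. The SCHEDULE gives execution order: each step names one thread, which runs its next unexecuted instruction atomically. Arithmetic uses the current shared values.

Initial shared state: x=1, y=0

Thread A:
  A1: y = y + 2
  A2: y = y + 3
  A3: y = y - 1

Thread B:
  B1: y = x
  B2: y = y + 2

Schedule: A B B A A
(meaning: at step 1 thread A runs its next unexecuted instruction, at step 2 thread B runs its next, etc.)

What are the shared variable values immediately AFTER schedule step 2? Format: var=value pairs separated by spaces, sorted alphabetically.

Step 1: thread A executes A1 (y = y + 2). Shared: x=1 y=2. PCs: A@1 B@0
Step 2: thread B executes B1 (y = x). Shared: x=1 y=1. PCs: A@1 B@1

Answer: x=1 y=1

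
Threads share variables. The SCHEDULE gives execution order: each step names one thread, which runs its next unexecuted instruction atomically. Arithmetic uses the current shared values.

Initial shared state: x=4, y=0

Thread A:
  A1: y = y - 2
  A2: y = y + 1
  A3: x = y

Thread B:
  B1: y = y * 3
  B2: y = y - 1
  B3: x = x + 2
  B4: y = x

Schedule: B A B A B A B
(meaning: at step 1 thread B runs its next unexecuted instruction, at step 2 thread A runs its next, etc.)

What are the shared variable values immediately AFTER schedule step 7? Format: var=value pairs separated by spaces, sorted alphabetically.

Answer: x=-2 y=-2

Derivation:
Step 1: thread B executes B1 (y = y * 3). Shared: x=4 y=0. PCs: A@0 B@1
Step 2: thread A executes A1 (y = y - 2). Shared: x=4 y=-2. PCs: A@1 B@1
Step 3: thread B executes B2 (y = y - 1). Shared: x=4 y=-3. PCs: A@1 B@2
Step 4: thread A executes A2 (y = y + 1). Shared: x=4 y=-2. PCs: A@2 B@2
Step 5: thread B executes B3 (x = x + 2). Shared: x=6 y=-2. PCs: A@2 B@3
Step 6: thread A executes A3 (x = y). Shared: x=-2 y=-2. PCs: A@3 B@3
Step 7: thread B executes B4 (y = x). Shared: x=-2 y=-2. PCs: A@3 B@4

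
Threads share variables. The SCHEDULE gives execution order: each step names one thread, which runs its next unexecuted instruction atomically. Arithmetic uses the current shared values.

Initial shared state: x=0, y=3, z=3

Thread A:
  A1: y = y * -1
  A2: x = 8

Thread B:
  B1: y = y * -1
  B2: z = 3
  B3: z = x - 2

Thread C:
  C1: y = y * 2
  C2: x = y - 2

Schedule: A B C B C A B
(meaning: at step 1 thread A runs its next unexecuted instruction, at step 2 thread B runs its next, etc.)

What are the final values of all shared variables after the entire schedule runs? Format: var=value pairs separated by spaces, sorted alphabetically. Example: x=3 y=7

Step 1: thread A executes A1 (y = y * -1). Shared: x=0 y=-3 z=3. PCs: A@1 B@0 C@0
Step 2: thread B executes B1 (y = y * -1). Shared: x=0 y=3 z=3. PCs: A@1 B@1 C@0
Step 3: thread C executes C1 (y = y * 2). Shared: x=0 y=6 z=3. PCs: A@1 B@1 C@1
Step 4: thread B executes B2 (z = 3). Shared: x=0 y=6 z=3. PCs: A@1 B@2 C@1
Step 5: thread C executes C2 (x = y - 2). Shared: x=4 y=6 z=3. PCs: A@1 B@2 C@2
Step 6: thread A executes A2 (x = 8). Shared: x=8 y=6 z=3. PCs: A@2 B@2 C@2
Step 7: thread B executes B3 (z = x - 2). Shared: x=8 y=6 z=6. PCs: A@2 B@3 C@2

Answer: x=8 y=6 z=6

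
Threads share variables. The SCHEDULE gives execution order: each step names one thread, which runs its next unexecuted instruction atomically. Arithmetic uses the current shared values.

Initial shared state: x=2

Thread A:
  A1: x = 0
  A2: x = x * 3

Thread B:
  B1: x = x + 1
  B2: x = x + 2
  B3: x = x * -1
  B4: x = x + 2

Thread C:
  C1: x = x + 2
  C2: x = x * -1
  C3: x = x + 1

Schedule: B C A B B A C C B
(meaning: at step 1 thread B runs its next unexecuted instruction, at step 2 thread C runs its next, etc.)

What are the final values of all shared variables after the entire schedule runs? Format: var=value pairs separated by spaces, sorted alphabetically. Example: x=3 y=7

Answer: x=9

Derivation:
Step 1: thread B executes B1 (x = x + 1). Shared: x=3. PCs: A@0 B@1 C@0
Step 2: thread C executes C1 (x = x + 2). Shared: x=5. PCs: A@0 B@1 C@1
Step 3: thread A executes A1 (x = 0). Shared: x=0. PCs: A@1 B@1 C@1
Step 4: thread B executes B2 (x = x + 2). Shared: x=2. PCs: A@1 B@2 C@1
Step 5: thread B executes B3 (x = x * -1). Shared: x=-2. PCs: A@1 B@3 C@1
Step 6: thread A executes A2 (x = x * 3). Shared: x=-6. PCs: A@2 B@3 C@1
Step 7: thread C executes C2 (x = x * -1). Shared: x=6. PCs: A@2 B@3 C@2
Step 8: thread C executes C3 (x = x + 1). Shared: x=7. PCs: A@2 B@3 C@3
Step 9: thread B executes B4 (x = x + 2). Shared: x=9. PCs: A@2 B@4 C@3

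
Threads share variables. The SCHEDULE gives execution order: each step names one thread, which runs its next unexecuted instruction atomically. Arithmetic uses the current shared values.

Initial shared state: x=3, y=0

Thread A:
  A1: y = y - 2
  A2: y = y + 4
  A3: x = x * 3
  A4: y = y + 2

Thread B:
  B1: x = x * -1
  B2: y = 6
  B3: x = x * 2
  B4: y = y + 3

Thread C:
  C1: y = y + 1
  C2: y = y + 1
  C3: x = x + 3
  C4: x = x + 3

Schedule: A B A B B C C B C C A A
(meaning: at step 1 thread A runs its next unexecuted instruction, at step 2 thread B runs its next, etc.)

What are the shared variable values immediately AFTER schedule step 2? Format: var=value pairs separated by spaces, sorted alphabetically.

Step 1: thread A executes A1 (y = y - 2). Shared: x=3 y=-2. PCs: A@1 B@0 C@0
Step 2: thread B executes B1 (x = x * -1). Shared: x=-3 y=-2. PCs: A@1 B@1 C@0

Answer: x=-3 y=-2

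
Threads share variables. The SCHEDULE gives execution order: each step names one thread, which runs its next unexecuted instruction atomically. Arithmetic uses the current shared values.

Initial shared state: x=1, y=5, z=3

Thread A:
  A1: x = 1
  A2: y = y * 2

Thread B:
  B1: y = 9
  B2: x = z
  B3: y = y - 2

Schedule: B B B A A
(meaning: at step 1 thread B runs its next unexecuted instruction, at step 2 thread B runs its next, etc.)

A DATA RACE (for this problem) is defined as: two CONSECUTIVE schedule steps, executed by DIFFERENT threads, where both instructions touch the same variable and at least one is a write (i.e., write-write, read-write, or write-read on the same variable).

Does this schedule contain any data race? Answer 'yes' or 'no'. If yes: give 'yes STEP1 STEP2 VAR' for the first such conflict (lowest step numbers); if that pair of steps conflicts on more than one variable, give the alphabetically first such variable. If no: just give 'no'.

Steps 1,2: same thread (B). No race.
Steps 2,3: same thread (B). No race.
Steps 3,4: B(r=y,w=y) vs A(r=-,w=x). No conflict.
Steps 4,5: same thread (A). No race.

Answer: no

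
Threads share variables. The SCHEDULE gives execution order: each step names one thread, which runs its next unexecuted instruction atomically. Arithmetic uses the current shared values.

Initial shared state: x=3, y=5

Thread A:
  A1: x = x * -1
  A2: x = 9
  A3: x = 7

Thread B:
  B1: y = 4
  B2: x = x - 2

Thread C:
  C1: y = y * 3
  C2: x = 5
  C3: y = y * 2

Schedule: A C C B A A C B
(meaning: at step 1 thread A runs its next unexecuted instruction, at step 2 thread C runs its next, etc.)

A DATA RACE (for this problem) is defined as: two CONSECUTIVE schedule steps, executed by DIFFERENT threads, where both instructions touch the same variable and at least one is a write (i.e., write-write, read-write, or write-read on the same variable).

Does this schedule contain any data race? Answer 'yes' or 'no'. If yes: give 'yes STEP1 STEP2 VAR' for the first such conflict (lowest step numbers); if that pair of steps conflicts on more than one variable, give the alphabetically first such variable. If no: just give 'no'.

Steps 1,2: A(r=x,w=x) vs C(r=y,w=y). No conflict.
Steps 2,3: same thread (C). No race.
Steps 3,4: C(r=-,w=x) vs B(r=-,w=y). No conflict.
Steps 4,5: B(r=-,w=y) vs A(r=-,w=x). No conflict.
Steps 5,6: same thread (A). No race.
Steps 6,7: A(r=-,w=x) vs C(r=y,w=y). No conflict.
Steps 7,8: C(r=y,w=y) vs B(r=x,w=x). No conflict.

Answer: no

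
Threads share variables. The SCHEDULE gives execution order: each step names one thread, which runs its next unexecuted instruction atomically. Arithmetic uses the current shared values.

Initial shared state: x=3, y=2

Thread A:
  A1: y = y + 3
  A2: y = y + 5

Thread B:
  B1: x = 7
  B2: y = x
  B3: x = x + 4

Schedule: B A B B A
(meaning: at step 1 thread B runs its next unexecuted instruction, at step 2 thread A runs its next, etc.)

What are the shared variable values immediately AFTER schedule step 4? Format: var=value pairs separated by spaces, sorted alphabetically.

Step 1: thread B executes B1 (x = 7). Shared: x=7 y=2. PCs: A@0 B@1
Step 2: thread A executes A1 (y = y + 3). Shared: x=7 y=5. PCs: A@1 B@1
Step 3: thread B executes B2 (y = x). Shared: x=7 y=7. PCs: A@1 B@2
Step 4: thread B executes B3 (x = x + 4). Shared: x=11 y=7. PCs: A@1 B@3

Answer: x=11 y=7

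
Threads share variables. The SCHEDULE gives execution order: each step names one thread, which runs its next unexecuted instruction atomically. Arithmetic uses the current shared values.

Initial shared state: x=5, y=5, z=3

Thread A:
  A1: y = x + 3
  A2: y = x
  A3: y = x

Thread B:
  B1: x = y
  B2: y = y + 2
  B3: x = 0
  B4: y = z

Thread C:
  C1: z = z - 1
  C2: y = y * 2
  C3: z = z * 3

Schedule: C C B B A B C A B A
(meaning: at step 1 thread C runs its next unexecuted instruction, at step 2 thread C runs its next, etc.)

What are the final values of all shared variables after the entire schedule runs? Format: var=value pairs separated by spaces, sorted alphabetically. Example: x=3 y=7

Step 1: thread C executes C1 (z = z - 1). Shared: x=5 y=5 z=2. PCs: A@0 B@0 C@1
Step 2: thread C executes C2 (y = y * 2). Shared: x=5 y=10 z=2. PCs: A@0 B@0 C@2
Step 3: thread B executes B1 (x = y). Shared: x=10 y=10 z=2. PCs: A@0 B@1 C@2
Step 4: thread B executes B2 (y = y + 2). Shared: x=10 y=12 z=2. PCs: A@0 B@2 C@2
Step 5: thread A executes A1 (y = x + 3). Shared: x=10 y=13 z=2. PCs: A@1 B@2 C@2
Step 6: thread B executes B3 (x = 0). Shared: x=0 y=13 z=2. PCs: A@1 B@3 C@2
Step 7: thread C executes C3 (z = z * 3). Shared: x=0 y=13 z=6. PCs: A@1 B@3 C@3
Step 8: thread A executes A2 (y = x). Shared: x=0 y=0 z=6. PCs: A@2 B@3 C@3
Step 9: thread B executes B4 (y = z). Shared: x=0 y=6 z=6. PCs: A@2 B@4 C@3
Step 10: thread A executes A3 (y = x). Shared: x=0 y=0 z=6. PCs: A@3 B@4 C@3

Answer: x=0 y=0 z=6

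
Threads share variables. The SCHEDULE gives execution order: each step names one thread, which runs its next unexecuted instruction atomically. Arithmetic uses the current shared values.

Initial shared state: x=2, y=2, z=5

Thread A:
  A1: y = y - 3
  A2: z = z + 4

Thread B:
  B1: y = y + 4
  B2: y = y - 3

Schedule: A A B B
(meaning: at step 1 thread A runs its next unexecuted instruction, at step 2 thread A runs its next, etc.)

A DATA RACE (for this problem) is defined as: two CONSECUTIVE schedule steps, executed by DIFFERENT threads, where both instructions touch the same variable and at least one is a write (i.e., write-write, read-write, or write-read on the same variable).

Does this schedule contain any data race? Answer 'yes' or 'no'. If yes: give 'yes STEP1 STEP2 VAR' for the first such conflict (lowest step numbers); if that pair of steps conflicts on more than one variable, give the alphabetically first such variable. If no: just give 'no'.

Steps 1,2: same thread (A). No race.
Steps 2,3: A(r=z,w=z) vs B(r=y,w=y). No conflict.
Steps 3,4: same thread (B). No race.

Answer: no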